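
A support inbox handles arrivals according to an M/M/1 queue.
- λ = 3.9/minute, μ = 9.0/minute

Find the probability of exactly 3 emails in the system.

ρ = λ/μ = 3.9/9.0 = 0.43333
P(n) = (1-ρ)ρⁿ
P(3) = (1-0.43333) × 0.43333^3
P(3) = 0.5667 × 0.08137
P(3) = 0.04611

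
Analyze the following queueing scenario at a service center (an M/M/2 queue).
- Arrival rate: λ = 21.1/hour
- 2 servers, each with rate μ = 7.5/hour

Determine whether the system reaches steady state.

Stability requires ρ = λ/(cμ) < 1
ρ = 21.1/(2 × 7.5) = 21.1/15.00 = 1.4067
Since 1.4067 ≥ 1, the system is UNSTABLE.
Need c > λ/μ = 21.1/7.5 = 2.81.
Minimum servers needed: c = 3.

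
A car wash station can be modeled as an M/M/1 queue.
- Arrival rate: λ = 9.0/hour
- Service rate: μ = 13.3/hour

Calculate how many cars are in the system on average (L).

ρ = λ/μ = 9.0/13.3 = 0.6767
For M/M/1: L = λ/(μ-λ)
L = 9.0/(13.3-9.0) = 9.0/4.30
L = 2.0930 cars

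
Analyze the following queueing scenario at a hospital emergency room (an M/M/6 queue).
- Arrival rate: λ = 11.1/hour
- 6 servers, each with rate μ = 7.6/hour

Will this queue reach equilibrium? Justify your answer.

Stability requires ρ = λ/(cμ) < 1
ρ = 11.1/(6 × 7.6) = 11.1/45.60 = 0.2434
Since 0.2434 < 1, the system is STABLE.
The servers are busy 24.34% of the time.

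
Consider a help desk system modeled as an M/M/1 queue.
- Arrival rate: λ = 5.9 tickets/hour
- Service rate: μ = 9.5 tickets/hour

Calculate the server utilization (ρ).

Server utilization: ρ = λ/μ
ρ = 5.9/9.5 = 0.6211
The server is busy 62.11% of the time.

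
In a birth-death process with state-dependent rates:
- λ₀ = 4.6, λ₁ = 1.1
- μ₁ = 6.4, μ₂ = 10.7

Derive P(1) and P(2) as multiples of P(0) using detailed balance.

Balance equations:
State 0: λ₀P₀ = μ₁P₁ → P₁ = (λ₀/μ₁)P₀ = (4.6/6.4)P₀ = 0.7187P₀
State 1: P₂ = (λ₀λ₁)/(μ₁μ₂)P₀ = (4.6×1.1)/(6.4×10.7)P₀ = 0.07389P₀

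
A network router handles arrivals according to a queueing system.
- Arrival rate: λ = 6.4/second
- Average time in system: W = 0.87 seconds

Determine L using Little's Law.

Little's Law: L = λW
L = 6.4 × 0.87 = 5.5680 packets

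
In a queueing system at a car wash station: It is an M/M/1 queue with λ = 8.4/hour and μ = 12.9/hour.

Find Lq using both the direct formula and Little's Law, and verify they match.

Method 1 (direct): Lq = λ²/(μ(μ-λ)) = 70.56/(12.9 × 4.50) = 1.2155

Method 2 (Little's Law):
W = 1/(μ-λ) = 1/4.50 = 0.2222
Wq = W - 1/μ = 0.2222 - 0.07752 = 0.1447
Lq = λWq = 8.4 × 0.1447 = 1.2155 ✔ (matches Method 1)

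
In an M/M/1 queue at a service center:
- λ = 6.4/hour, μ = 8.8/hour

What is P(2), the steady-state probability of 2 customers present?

ρ = λ/μ = 6.4/8.8 = 0.72727
P(n) = (1-ρ)ρⁿ
P(2) = (1-0.72727) × 0.72727^2
P(2) = 0.27273 × 0.52892
P(2) = 0.1443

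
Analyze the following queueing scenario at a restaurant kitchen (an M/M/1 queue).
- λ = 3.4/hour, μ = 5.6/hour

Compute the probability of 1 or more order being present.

ρ = λ/μ = 3.4/5.6 = 0.6071
P(N ≥ n) = ρⁿ
P(N ≥ 1) = 0.6071^1
P(N ≥ 1) = 0.6071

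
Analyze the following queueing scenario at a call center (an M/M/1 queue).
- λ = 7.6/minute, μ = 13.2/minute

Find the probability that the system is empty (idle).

ρ = λ/μ = 7.6/13.2 = 0.5758
P(0) = 1 - ρ = 1 - 0.5758 = 0.4242
The server is idle 42.42% of the time.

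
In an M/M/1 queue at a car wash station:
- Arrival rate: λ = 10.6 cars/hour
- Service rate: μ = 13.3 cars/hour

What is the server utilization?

Server utilization: ρ = λ/μ
ρ = 10.6/13.3 = 0.7970
The server is busy 79.70% of the time.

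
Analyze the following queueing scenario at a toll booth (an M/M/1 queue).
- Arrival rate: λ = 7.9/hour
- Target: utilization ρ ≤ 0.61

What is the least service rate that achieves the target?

ρ = λ/μ, so μ = λ/ρ
μ ≥ 7.9/0.61 = 12.9508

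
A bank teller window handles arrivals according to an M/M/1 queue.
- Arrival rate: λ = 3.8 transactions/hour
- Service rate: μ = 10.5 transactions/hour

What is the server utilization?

Server utilization: ρ = λ/μ
ρ = 3.8/10.5 = 0.3619
The server is busy 36.19% of the time.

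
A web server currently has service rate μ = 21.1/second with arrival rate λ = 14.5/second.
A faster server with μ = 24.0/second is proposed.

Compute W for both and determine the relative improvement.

System 1: ρ₁ = 14.5/21.1 = 0.6872, W₁ = 1/(21.1-14.5) = 0.15152
System 2: ρ₂ = 14.5/24.0 = 0.6042, W₂ = 1/(24.0-14.5) = 0.10526
Improvement: (W₁-W₂)/W₁ = (0.15152-0.10526)/0.15152 = 30.53%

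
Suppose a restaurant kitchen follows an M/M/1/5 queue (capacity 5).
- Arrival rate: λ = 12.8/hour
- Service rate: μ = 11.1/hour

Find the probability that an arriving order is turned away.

ρ = λ/μ = 12.8/11.1 = 1.15315
P₀ = (1-ρ)/(1-ρ^(K+1)) = (1-1.15315)/(1-1.15315^6) = -0.1531/-1.3513 = 0.1133
P_K = P₀×ρ^K = 0.11333 × 1.15315^5 = 0.11333 × 2.0391 = 0.2311
Blocking probability = 23.11%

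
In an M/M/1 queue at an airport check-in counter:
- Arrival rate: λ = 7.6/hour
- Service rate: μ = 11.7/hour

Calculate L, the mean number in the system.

ρ = λ/μ = 7.6/11.7 = 0.6496
For M/M/1: L = λ/(μ-λ)
L = 7.6/(11.7-7.6) = 7.6/4.10
L = 1.8537 passengers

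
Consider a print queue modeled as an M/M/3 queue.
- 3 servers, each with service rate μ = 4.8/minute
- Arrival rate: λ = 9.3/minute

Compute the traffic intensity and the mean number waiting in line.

Traffic intensity: ρ = λ/(cμ) = 9.3/(3×4.8) = 0.6458
Since ρ = 0.6458 < 1, system is stable.
Offered load a = λ/μ = cρ = 9.3/4.8 = 1.9375
P₀ = [ Σₙ₌₀^2 aⁿ/n! + a^3/(3!(1-ρ)) ]⁻¹
Σ = a^0/0! + a^1/1! + a^2/2! = 1.0000 + 1.9375 + 1.8770 = 4.8145
a^3/(3!(1-ρ)) = 7.2732/(6 × 0.35417) = 3.4227
P₀ = 1/(4.8145 + 3.4227) = 0.1214
Lq = P₀·a^3·ρ / (3!(1-ρ)²) = 0.12140 × 7.2732 × 0.64583 / (6 × 0.12543) = 0.7577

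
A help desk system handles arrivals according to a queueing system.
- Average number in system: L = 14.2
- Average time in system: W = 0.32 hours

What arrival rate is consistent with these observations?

Little's Law: L = λW, so λ = L/W
λ = 14.2/0.32 = 44.3750 tickets/hour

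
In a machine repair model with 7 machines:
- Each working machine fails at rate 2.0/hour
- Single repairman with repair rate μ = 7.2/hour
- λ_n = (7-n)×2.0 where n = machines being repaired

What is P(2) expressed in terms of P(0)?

P(2)/P(0) = ∏_{i=0}^{2-1} λ_i/μ_{i+1}
= (7-0)×2.0/7.2 × (7-1)×2.0/7.2
= 3.2407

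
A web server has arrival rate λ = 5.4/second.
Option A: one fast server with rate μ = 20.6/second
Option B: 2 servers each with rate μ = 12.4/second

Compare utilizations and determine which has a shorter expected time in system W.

Option A: single server μ = 20.6 (M/M/1)
  ρ_A = 5.4/20.6 = 0.2621
  W_A = 1/(μ-λ) = 1/(20.6-5.4) = 1/15.20 = 0.06579

Option B: 2 servers μ = 12.4 (M/M/2)
  ρ_B = λ/(cμ) = 5.4/(2×12.4) = 0.2177
  Offered load a = λ/μ = cρ = 5.4/12.4 = 0.4355
  P₀ = [ Σₙ₌₀^1 aⁿ/n! + a^2/(2!(1-ρ)) ]⁻¹
  Σ = a^0/0! + a^1/1! = 1.0000 + 0.4355 = 1.4355
  a^2/(2!(1-ρ)) = 0.1896/(2 × 0.7823) = 0.1212
  P₀ = 1/(1.4355 + 0.1212) = 0.6424
  Lq = P₀·a^2·ρ / (2!(1-ρ)²) = 0.6424 × 0.1896 × 0.2177 / (2 × 0.6119) = 0.02167
  Wq_B = Lq/λ = 0.021675/5.4 = 0.004014
  W_B = Wq_B + 1/μ = 0.004014 + 0.08065 = 0.08466

Since W_A = 0.06579 < W_B = 0.08466, Option A (single fast server) has the shorter time in system.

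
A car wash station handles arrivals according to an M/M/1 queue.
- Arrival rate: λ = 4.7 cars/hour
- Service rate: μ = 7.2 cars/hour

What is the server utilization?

Server utilization: ρ = λ/μ
ρ = 4.7/7.2 = 0.6528
The server is busy 65.28% of the time.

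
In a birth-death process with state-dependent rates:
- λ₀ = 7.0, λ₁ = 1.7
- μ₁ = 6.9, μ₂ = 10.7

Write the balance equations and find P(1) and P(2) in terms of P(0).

Balance equations:
State 0: λ₀P₀ = μ₁P₁ → P₁ = (λ₀/μ₁)P₀ = (7.0/6.9)P₀ = 1.0145P₀
State 1: P₂ = (λ₀λ₁)/(μ₁μ₂)P₀ = (7.0×1.7)/(6.9×10.7)P₀ = 0.1612P₀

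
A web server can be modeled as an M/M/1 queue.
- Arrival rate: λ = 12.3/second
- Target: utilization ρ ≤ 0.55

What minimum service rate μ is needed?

ρ = λ/μ, so μ = λ/ρ
μ ≥ 12.3/0.55 = 22.3636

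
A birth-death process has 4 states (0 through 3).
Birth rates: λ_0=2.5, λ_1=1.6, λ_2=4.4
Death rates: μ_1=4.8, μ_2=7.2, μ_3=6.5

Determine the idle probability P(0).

Ratios P(n)/P(0) = (λ₀···λₙ₋₁)/(μ₁···μₙ):
P(1)/P(0) = (2.5)/(4.8) = 0.52083
P(2)/P(0) = (2.5×1.6)/(4.8×7.2) = 0.11574
P(3)/P(0) = (2.5×1.6×4.4)/(4.8×7.2×6.5) = 0.078348

Normalization: ∑ P(n) = 1
P(0) × (1.0000 + 0.52083 + 0.11574 + 0.078348) = 1
P(0) × 1.7149 = 1
P(0) = 1/1.7149 = 0.5831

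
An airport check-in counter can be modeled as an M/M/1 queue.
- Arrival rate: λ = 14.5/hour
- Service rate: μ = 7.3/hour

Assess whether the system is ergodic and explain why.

Stability requires ρ = λ/(cμ) < 1
ρ = 14.5/(1 × 7.3) = 14.5/7.30 = 1.9863
Since 1.9863 ≥ 1, the system is UNSTABLE.
Queue grows without bound. Need μ > λ = 14.5.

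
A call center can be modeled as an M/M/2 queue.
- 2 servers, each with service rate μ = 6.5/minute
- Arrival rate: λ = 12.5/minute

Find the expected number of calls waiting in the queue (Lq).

Traffic intensity: ρ = λ/(cμ) = 12.5/(2×6.5) = 0.9615
Since ρ = 0.9615 < 1, system is stable.
Offered load a = λ/μ = cρ = 12.5/6.5 = 1.9231
P₀ = [ Σₙ₌₀^1 aⁿ/n! + a^2/(2!(1-ρ)) ]⁻¹
Σ = a^0/0! + a^1/1! = 1.0000 + 1.9231 = 2.9231
a^2/(2!(1-ρ)) = 3.69822/(2 × 0.0384615) = 48.0769
P₀ = 1/(2.9231 + 48.0769) = 0.01961
Lq = P₀·a^2·ρ / (2!(1-ρ)²) = 0.01960784 × 3.698225 × 0.9615385 / (2 × 0.001479290) = 23.5671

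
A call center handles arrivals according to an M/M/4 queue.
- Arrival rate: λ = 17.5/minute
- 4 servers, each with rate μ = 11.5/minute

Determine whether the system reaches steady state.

Stability requires ρ = λ/(cμ) < 1
ρ = 17.5/(4 × 11.5) = 17.5/46.00 = 0.3804
Since 0.3804 < 1, the system is STABLE.
The servers are busy 38.04% of the time.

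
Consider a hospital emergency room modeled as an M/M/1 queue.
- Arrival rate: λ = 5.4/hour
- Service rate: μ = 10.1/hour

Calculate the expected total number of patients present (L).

ρ = λ/μ = 5.4/10.1 = 0.5347
For M/M/1: L = λ/(μ-λ)
L = 5.4/(10.1-5.4) = 5.4/4.70
L = 1.1489 patients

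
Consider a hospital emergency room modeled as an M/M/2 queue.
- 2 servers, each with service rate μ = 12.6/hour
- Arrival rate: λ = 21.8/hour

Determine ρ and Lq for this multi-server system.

Traffic intensity: ρ = λ/(cμ) = 21.8/(2×12.6) = 0.8651
Since ρ = 0.8651 < 1, system is stable.
Offered load a = λ/μ = cρ = 21.8/12.6 = 1.7302
P₀ = [ Σₙ₌₀^1 aⁿ/n! + a^2/(2!(1-ρ)) ]⁻¹
Σ = a^0/0! + a^1/1! = 1.0000 + 1.7302 = 2.7302
a^2/(2!(1-ρ)) = 2.993449/(2 × 0.1349206) = 11.0934
P₀ = 1/(2.7302 + 11.0934) = 0.07234
Lq = P₀·a^2·ρ / (2!(1-ρ)²) = 0.0723404 × 2.99345 × 0.865079 / (2 × 0.0182036) = 5.1454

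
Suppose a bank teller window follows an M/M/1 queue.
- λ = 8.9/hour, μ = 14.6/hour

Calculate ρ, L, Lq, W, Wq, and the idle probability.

Step 1: ρ = λ/μ = 8.9/14.6 = 0.6096
Step 2: L = λ/(μ-λ) = 8.9/5.70 = 1.5614
Step 3: Lq = λ²/(μ(μ-λ)) = 79.21/(14.6×5.70) = 0.9518
Step 4: W = 1/(μ-λ) = 1/5.70 = 0.17544
Step 5: Wq = λ/(μ(μ-λ)) = 8.9/(14.6×5.70) = 0.1069
Step 6: P(0) = 1-ρ = 0.3904
Verify: L = λW = 8.9×0.17544 = 1.5614 ✔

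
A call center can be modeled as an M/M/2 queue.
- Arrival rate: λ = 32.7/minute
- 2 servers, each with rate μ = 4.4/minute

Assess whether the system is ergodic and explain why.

Stability requires ρ = λ/(cμ) < 1
ρ = 32.7/(2 × 4.4) = 32.7/8.80 = 3.7159
Since 3.7159 ≥ 1, the system is UNSTABLE.
Need c > λ/μ = 32.7/4.4 = 7.43.
Minimum servers needed: c = 8.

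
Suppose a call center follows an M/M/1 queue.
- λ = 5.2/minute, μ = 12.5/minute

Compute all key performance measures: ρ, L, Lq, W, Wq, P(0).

Step 1: ρ = λ/μ = 5.2/12.5 = 0.4160
Step 2: L = λ/(μ-λ) = 5.2/7.30 = 0.7123
Step 3: Lq = λ²/(μ(μ-λ)) = 27.04/(12.5×7.30) = 0.2963
Step 4: W = 1/(μ-λ) = 1/7.30 = 0.13699
Step 5: Wq = λ/(μ(μ-λ)) = 5.2/(12.5×7.30) = 0.05699
Step 6: P(0) = 1-ρ = 0.5840
Verify: L = λW = 5.2×0.13699 = 0.7123 ✔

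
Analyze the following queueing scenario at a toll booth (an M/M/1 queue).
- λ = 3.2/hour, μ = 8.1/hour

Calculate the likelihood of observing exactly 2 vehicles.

ρ = λ/μ = 3.2/8.1 = 0.39506
P(n) = (1-ρ)ρⁿ
P(2) = (1-0.39506) × 0.39506^2
P(2) = 0.60494 × 0.15607
P(2) = 0.09441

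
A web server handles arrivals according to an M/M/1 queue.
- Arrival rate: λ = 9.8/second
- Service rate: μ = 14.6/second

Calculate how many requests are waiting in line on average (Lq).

ρ = λ/μ = 9.8/14.6 = 0.6712
For M/M/1: Lq = λ²/(μ(μ-λ))
Lq = 96.04/(14.6 × 4.80)
Lq = 1.3704 requests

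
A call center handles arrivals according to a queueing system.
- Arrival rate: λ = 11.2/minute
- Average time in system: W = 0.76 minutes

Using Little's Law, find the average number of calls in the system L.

Little's Law: L = λW
L = 11.2 × 0.76 = 8.5120 calls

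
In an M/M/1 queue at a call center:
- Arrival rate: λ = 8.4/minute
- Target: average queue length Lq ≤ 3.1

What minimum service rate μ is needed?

For M/M/1: Lq = λ²/(μ(μ-λ))
Need Lq ≤ 3.1, i.e. μ(μ-λ) ≥ λ²/3.1
μ² - 8.4μ - 70.56/3.1 ≥ 0  →  μ² - 8.4μ - 22.7613 ≥ 0
Quadratic formula (positive root): μ = [λ + √(λ² + 4×22.7613)]/2
Discriminant: 70.56 + 4×22.7613 = 161.6052, √161.6052 = 12.7124
μ ≥ (8.4 + 12.7124)/2 = 10.5562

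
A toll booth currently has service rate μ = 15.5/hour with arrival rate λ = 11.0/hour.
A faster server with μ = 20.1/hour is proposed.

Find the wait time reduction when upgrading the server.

System 1: ρ₁ = 11.0/15.5 = 0.7097, W₁ = 1/(15.5-11.0) = 0.22222
System 2: ρ₂ = 11.0/20.1 = 0.5473, W₂ = 1/(20.1-11.0) = 0.10989
Improvement: (W₁-W₂)/W₁ = (0.22222-0.10989)/0.22222 = 50.55%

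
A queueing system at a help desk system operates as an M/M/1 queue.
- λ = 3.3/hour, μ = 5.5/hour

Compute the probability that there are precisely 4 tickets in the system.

ρ = λ/μ = 3.3/5.5 = 0.6000
P(n) = (1-ρ)ρⁿ
P(4) = (1-0.6000) × 0.6000^4
P(4) = 0.4000 × 0.1296
P(4) = 0.05184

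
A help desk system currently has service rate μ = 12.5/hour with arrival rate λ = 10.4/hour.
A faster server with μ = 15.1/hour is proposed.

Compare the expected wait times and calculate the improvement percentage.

System 1: ρ₁ = 10.4/12.5 = 0.8320, W₁ = 1/(12.5-10.4) = 0.47619
System 2: ρ₂ = 10.4/15.1 = 0.6887, W₂ = 1/(15.1-10.4) = 0.21277
Improvement: (W₁-W₂)/W₁ = (0.47619-0.21277)/0.47619 = 55.32%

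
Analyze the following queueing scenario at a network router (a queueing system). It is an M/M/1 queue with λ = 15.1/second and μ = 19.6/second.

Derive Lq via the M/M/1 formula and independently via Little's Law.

Method 1 (direct): Lq = λ²/(μ(μ-λ)) = 228.01/(19.6 × 4.50) = 2.5851

Method 2 (Little's Law):
W = 1/(μ-λ) = 1/4.50 = 0.2222
Wq = W - 1/μ = 0.2222 - 0.05102 = 0.1712
Lq = λWq = 15.1 × 0.1712 = 2.5851 ✔ (matches Method 1)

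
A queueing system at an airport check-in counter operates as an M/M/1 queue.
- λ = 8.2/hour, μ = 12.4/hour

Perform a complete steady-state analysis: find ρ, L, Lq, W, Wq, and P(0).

Step 1: ρ = λ/μ = 8.2/12.4 = 0.6613
Step 2: L = λ/(μ-λ) = 8.2/4.20 = 1.9524
Step 3: Lq = λ²/(μ(μ-λ)) = 67.24/(12.4×4.20) = 1.2911
Step 4: W = 1/(μ-λ) = 1/4.20 = 0.2381
Step 5: Wq = λ/(μ(μ-λ)) = 8.2/(12.4×4.20) = 0.1575
Step 6: P(0) = 1-ρ = 0.3387
Verify: L = λW = 8.2×0.2381 = 1.9524 ✔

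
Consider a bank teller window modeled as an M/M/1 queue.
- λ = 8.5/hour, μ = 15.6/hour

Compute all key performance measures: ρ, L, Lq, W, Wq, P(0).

Step 1: ρ = λ/μ = 8.5/15.6 = 0.5449
Step 2: L = λ/(μ-λ) = 8.5/7.10 = 1.1972
Step 3: Lq = λ²/(μ(μ-λ)) = 72.25/(15.6×7.10) = 0.6523
Step 4: W = 1/(μ-λ) = 1/7.10 = 0.14085
Step 5: Wq = λ/(μ(μ-λ)) = 8.5/(15.6×7.10) = 0.07674
Step 6: P(0) = 1-ρ = 0.4551
Verify: L = λW = 8.5×0.14085 = 1.1972 ✔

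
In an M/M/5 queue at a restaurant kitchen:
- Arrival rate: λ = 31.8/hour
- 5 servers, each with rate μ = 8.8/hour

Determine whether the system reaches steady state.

Stability requires ρ = λ/(cμ) < 1
ρ = 31.8/(5 × 8.8) = 31.8/44.00 = 0.7227
Since 0.7227 < 1, the system is STABLE.
The servers are busy 72.27% of the time.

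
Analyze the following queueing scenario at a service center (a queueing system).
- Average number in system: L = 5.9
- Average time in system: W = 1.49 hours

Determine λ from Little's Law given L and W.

Little's Law: L = λW, so λ = L/W
λ = 5.9/1.49 = 3.9597 customers/hour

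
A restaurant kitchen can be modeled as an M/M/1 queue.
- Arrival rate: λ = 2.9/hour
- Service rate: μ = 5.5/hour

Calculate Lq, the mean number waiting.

ρ = λ/μ = 2.9/5.5 = 0.5273
For M/M/1: Lq = λ²/(μ(μ-λ))
Lq = 8.41/(5.5 × 2.60)
Lq = 0.5881 orders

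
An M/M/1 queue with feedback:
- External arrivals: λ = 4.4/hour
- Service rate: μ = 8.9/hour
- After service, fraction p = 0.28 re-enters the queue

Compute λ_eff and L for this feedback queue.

Effective arrival rate: λ_eff = λ/(1-p) = 4.4/(1-0.28) = 4.4/0.72 = 6.1111
ρ = λ_eff/μ = 6.1111/8.9 = 0.68664
L = ρ/(1-ρ) = 0.68664/(1-0.68664) = 2.1912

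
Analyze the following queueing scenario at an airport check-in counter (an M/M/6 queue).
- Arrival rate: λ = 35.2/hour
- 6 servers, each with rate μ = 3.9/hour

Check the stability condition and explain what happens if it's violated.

Stability requires ρ = λ/(cμ) < 1
ρ = 35.2/(6 × 3.9) = 35.2/23.40 = 1.5043
Since 1.5043 ≥ 1, the system is UNSTABLE.
Need c > λ/μ = 35.2/3.9 = 9.03.
Minimum servers needed: c = 10.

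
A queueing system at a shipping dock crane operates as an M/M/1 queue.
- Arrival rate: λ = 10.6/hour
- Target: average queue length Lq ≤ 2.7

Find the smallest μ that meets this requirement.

For M/M/1: Lq = λ²/(μ(μ-λ))
Need Lq ≤ 2.7, i.e. μ(μ-λ) ≥ λ²/2.7
μ² - 10.6μ - 112.36/2.7 ≥ 0  →  μ² - 10.6μ - 41.614815 ≥ 0
Quadratic formula (positive root): μ = [λ + √(λ² + 4×41.614815)]/2
Discriminant: 112.36 + 4×41.614815 = 278.8193, √278.8193 = 16.6979
μ ≥ (10.6 + 16.6979)/2 = 13.6489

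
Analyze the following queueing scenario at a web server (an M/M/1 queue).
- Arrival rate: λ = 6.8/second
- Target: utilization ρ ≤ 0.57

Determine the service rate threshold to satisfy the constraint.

ρ = λ/μ, so μ = λ/ρ
μ ≥ 6.8/0.57 = 11.9298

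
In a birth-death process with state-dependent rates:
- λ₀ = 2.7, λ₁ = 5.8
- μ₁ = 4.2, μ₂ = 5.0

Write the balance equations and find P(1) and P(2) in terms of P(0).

Balance equations:
State 0: λ₀P₀ = μ₁P₁ → P₁ = (λ₀/μ₁)P₀ = (2.7/4.2)P₀ = 0.6429P₀
State 1: P₂ = (λ₀λ₁)/(μ₁μ₂)P₀ = (2.7×5.8)/(4.2×5.0)P₀ = 0.7457P₀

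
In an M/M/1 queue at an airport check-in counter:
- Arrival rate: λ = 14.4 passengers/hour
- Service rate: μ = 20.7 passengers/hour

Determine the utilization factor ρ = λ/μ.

Server utilization: ρ = λ/μ
ρ = 14.4/20.7 = 0.6957
The server is busy 69.57% of the time.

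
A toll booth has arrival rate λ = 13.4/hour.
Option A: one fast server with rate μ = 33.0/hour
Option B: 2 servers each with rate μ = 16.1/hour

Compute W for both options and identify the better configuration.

Option A: single server μ = 33.0 (M/M/1)
  ρ_A = 13.4/33.0 = 0.4061
  W_A = 1/(μ-λ) = 1/(33.0-13.4) = 1/19.60 = 0.05102

Option B: 2 servers μ = 16.1 (M/M/2)
  ρ_B = λ/(cμ) = 13.4/(2×16.1) = 0.4161
  Offered load a = λ/μ = cρ = 13.4/16.1 = 0.8323
  P₀ = [ Σₙ₌₀^1 aⁿ/n! + a^2/(2!(1-ρ)) ]⁻¹
  Σ = a^0/0! + a^1/1! = 1.0000 + 0.8323 = 1.8323
  a^2/(2!(1-ρ)) = 0.6927/(2 × 0.5839) = 0.5932
  P₀ = 1/(1.8323 + 0.5932) = 0.4123
  Lq = P₀·a^2·ρ / (2!(1-ρ)²) = 0.4123 × 0.6927 × 0.4161 / (2 × 0.3409) = 0.1743
  Wq_B = Lq/λ = 0.1743/13.4 = 0.01301
  W_B = Wq_B + 1/μ = 0.01301 + 0.06211 = 0.07512

Since W_A = 0.05102 < W_B = 0.07512, Option A (single fast server) has the shorter time in system.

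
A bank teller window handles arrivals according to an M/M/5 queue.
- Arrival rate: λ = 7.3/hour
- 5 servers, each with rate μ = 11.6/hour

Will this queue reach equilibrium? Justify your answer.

Stability requires ρ = λ/(cμ) < 1
ρ = 7.3/(5 × 11.6) = 7.3/58.00 = 0.1259
Since 0.1259 < 1, the system is STABLE.
The servers are busy 12.59% of the time.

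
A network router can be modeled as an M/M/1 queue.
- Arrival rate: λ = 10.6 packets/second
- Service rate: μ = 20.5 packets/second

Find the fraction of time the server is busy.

Server utilization: ρ = λ/μ
ρ = 10.6/20.5 = 0.5171
The server is busy 51.71% of the time.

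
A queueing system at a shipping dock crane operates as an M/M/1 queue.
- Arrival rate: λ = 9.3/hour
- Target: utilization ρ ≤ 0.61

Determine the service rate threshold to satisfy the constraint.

ρ = λ/μ, so μ = λ/ρ
μ ≥ 9.3/0.61 = 15.2459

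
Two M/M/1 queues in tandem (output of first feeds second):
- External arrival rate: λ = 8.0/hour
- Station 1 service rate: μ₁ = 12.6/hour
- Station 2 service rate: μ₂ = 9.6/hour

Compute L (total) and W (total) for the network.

By Jackson's theorem, each station behaves as independent M/M/1.
Station 1: ρ₁ = 8.0/12.6 = 0.6349, L₁ = ρ₁/(1-ρ₁) = λ/(μ₁-λ) = 8.0/4.60 = 1.7391
Station 2: ρ₂ = 8.0/9.6 = 0.8333, L₂ = ρ₂/(1-ρ₂) = λ/(μ₂-λ) = 8.0/1.60 = 5.0000
Total: L = L₁ + L₂ = 1.7391 + 5.0000 = 6.7391
W = L/λ = 6.7391/8.0 = 0.8424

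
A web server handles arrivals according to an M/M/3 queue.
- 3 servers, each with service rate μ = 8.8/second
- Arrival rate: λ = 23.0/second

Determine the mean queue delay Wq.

Traffic intensity: ρ = λ/(cμ) = 23.0/(3×8.8) = 0.8712
Since ρ = 0.8712 < 1, system is stable.
Offered load a = λ/μ = cρ = 23.0/8.8 = 2.6136
P₀ = [ Σₙ₌₀^2 aⁿ/n! + a^3/(3!(1-ρ)) ]⁻¹
Σ = a^0/0! + a^1/1! + a^2/2! = 1.00000 + 2.61364 + 3.41555 = 7.0292
a^3/(3!(1-ρ)) = 17.8540/(6 × 0.128788) = 23.1052
P₀ = 1/(7.0292 + 23.1052) = 0.03318
Lq = P₀·a^3·ρ / (3!(1-ρ)²) = 0.0331847 × 17.8540 × 0.871212 / (6 × 0.0165863) = 5.1868
Wq = Lq/λ = 5.1868/23.0 = 0.2255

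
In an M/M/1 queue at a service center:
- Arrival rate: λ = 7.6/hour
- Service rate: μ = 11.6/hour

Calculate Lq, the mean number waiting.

ρ = λ/μ = 7.6/11.6 = 0.6552
For M/M/1: Lq = λ²/(μ(μ-λ))
Lq = 57.76/(11.6 × 4.00)
Lq = 1.2448 customers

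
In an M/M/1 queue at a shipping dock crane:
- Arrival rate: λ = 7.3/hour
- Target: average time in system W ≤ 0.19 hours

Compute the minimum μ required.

For M/M/1: W = 1/(μ-λ)
Need W ≤ 0.19, so 1/(μ-λ) ≤ 0.19
μ - λ ≥ 1/0.19 = 5.2632
μ ≥ 7.3 + 5.2632 = 12.5632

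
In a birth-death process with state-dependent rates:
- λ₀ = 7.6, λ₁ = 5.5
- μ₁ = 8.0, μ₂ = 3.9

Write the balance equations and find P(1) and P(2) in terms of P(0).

Balance equations:
State 0: λ₀P₀ = μ₁P₁ → P₁ = (λ₀/μ₁)P₀ = (7.6/8.0)P₀ = 0.9500P₀
State 1: P₂ = (λ₀λ₁)/(μ₁μ₂)P₀ = (7.6×5.5)/(8.0×3.9)P₀ = 1.3397P₀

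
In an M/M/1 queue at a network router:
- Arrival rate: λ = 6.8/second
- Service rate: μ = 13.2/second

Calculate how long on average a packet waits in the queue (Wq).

First, compute utilization: ρ = λ/μ = 6.8/13.2 = 0.5152
For M/M/1: Wq = λ/(μ(μ-λ))
Wq = 6.8/(13.2 × (13.2-6.8))
Wq = 6.8/(13.2 × 6.40)
Wq = 0.08049 seconds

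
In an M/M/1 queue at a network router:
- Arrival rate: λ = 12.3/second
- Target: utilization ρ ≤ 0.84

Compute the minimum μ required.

ρ = λ/μ, so μ = λ/ρ
μ ≥ 12.3/0.84 = 14.6429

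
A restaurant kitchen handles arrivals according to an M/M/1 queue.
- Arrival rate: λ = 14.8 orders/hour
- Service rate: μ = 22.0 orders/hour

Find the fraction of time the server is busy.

Server utilization: ρ = λ/μ
ρ = 14.8/22.0 = 0.6727
The server is busy 67.27% of the time.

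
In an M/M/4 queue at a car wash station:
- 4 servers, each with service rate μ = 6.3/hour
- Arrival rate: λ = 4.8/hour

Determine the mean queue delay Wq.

Traffic intensity: ρ = λ/(cμ) = 4.8/(4×6.3) = 0.1905
Since ρ = 0.1905 < 1, system is stable.
Offered load a = λ/μ = cρ = 4.8/6.3 = 0.7619
P₀ = [ Σₙ₌₀^3 aⁿ/n! + a^4/(4!(1-ρ)) ]⁻¹
Σ = a^0/0! + a^1/1! + a^2/2! + a^3/3! = 1.0000 + 0.76190 + 0.29025 + 0.073714 = 2.1259
a^4/(4!(1-ρ)) = 0.33698/(24 × 0.80952) = 0.01734
P₀ = 1/(2.1259 + 0.01734) = 0.4666
Lq = P₀·a^4·ρ / (4!(1-ρ)²) = 0.46659 × 0.33698 × 0.19048 / (24 × 0.65533) = 0.001904
Wq = Lq/λ = 0.001904/4.8 = 0.0003967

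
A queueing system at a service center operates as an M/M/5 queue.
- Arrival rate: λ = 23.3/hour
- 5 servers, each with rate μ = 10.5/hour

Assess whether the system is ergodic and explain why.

Stability requires ρ = λ/(cμ) < 1
ρ = 23.3/(5 × 10.5) = 23.3/52.50 = 0.4438
Since 0.4438 < 1, the system is STABLE.
The servers are busy 44.38% of the time.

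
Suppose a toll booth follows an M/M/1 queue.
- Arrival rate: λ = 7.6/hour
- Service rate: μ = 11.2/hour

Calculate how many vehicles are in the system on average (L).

ρ = λ/μ = 7.6/11.2 = 0.6786
For M/M/1: L = λ/(μ-λ)
L = 7.6/(11.2-7.6) = 7.6/3.60
L = 2.1111 vehicles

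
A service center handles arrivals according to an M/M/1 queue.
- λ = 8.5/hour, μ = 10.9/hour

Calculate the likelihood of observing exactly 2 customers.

ρ = λ/μ = 8.5/10.9 = 0.7798
P(n) = (1-ρ)ρⁿ
P(2) = (1-0.7798) × 0.7798^2
P(2) = 0.2202 × 0.6081
P(2) = 0.1339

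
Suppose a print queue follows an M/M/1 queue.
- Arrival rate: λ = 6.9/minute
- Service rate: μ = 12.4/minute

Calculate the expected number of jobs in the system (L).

ρ = λ/μ = 6.9/12.4 = 0.5565
For M/M/1: L = λ/(μ-λ)
L = 6.9/(12.4-6.9) = 6.9/5.50
L = 1.2545 jobs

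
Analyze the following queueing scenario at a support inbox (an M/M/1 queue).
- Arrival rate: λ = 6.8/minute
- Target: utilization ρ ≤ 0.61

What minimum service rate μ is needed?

ρ = λ/μ, so μ = λ/ρ
μ ≥ 6.8/0.61 = 11.1475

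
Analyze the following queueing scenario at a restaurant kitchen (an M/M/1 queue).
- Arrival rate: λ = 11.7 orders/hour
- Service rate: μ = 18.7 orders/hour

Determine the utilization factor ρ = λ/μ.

Server utilization: ρ = λ/μ
ρ = 11.7/18.7 = 0.6257
The server is busy 62.57% of the time.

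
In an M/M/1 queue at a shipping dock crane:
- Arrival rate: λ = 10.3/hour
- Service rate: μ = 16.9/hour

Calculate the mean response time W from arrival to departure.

First, compute utilization: ρ = λ/μ = 10.3/16.9 = 0.6095
For M/M/1: W = 1/(μ-λ)
W = 1/(16.9-10.3) = 1/6.60
W = 0.1515 hours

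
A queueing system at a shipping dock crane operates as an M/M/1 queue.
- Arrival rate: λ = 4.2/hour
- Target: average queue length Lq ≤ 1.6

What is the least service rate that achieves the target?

For M/M/1: Lq = λ²/(μ(μ-λ))
Need Lq ≤ 1.6, i.e. μ(μ-λ) ≥ λ²/1.6
μ² - 4.2μ - 17.64/1.6 ≥ 0  →  μ² - 4.2μ - 11.0250 ≥ 0
Quadratic formula (positive root): μ = [λ + √(λ² + 4×11.0250)]/2
Discriminant: 17.64 + 4×11.0250 = 61.7400, √61.7400 = 7.85748
μ ≥ (4.2 + 7.85748)/2 = 6.0287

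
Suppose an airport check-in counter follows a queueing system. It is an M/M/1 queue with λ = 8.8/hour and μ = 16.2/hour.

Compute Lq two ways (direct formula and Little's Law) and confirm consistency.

Method 1 (direct): Lq = λ²/(μ(μ-λ)) = 77.44/(16.2 × 7.40) = 0.6460

Method 2 (Little's Law):
W = 1/(μ-λ) = 1/7.40 = 0.13514
Wq = W - 1/μ = 0.13514 - 0.061728 = 0.07341
Lq = λWq = 8.8 × 0.07341 = 0.6460 ✔ (matches Method 1)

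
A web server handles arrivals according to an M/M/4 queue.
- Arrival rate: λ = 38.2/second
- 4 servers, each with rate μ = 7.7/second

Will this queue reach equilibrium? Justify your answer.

Stability requires ρ = λ/(cμ) < 1
ρ = 38.2/(4 × 7.7) = 38.2/30.80 = 1.2403
Since 1.2403 ≥ 1, the system is UNSTABLE.
Need c > λ/μ = 38.2/7.7 = 4.96.
Minimum servers needed: c = 5.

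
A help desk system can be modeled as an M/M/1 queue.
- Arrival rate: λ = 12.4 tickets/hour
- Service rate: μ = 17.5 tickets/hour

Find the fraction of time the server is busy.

Server utilization: ρ = λ/μ
ρ = 12.4/17.5 = 0.7086
The server is busy 70.86% of the time.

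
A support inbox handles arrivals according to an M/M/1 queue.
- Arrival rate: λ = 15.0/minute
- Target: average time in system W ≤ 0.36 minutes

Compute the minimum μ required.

For M/M/1: W = 1/(μ-λ)
Need W ≤ 0.36, so 1/(μ-λ) ≤ 0.36
μ - λ ≥ 1/0.36 = 2.7778
μ ≥ 15.0 + 2.7778 = 17.7778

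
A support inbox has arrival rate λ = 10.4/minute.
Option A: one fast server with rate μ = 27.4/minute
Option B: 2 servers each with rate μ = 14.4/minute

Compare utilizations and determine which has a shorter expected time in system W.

Option A: single server μ = 27.4 (M/M/1)
  ρ_A = 10.4/27.4 = 0.3796
  W_A = 1/(μ-λ) = 1/(27.4-10.4) = 1/17.00 = 0.05882

Option B: 2 servers μ = 14.4 (M/M/2)
  ρ_B = λ/(cμ) = 10.4/(2×14.4) = 0.3611
  Offered load a = λ/μ = cρ = 10.4/14.4 = 0.7222
  P₀ = [ Σₙ₌₀^1 aⁿ/n! + a^2/(2!(1-ρ)) ]⁻¹
  Σ = a^0/0! + a^1/1! = 1.0000 + 0.7222 = 1.7222
  a^2/(2!(1-ρ)) = 0.5216/(2 × 0.6389) = 0.4082
  P₀ = 1/(1.7222 + 0.4082) = 0.4694
  Lq = P₀·a^2·ρ / (2!(1-ρ)²) = 0.4694 × 0.5216 × 0.3611 / (2 × 0.4082) = 0.1083
  Wq_B = Lq/λ = 0.108301/10.4 = 0.010414
  W_B = Wq_B + 1/μ = 0.010414 + 0.069444 = 0.07986

Since W_A = 0.05882 < W_B = 0.07986, Option A (single fast server) has the shorter time in system.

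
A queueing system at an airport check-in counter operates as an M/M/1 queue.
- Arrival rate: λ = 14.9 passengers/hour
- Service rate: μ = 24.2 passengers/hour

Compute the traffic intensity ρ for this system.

Server utilization: ρ = λ/μ
ρ = 14.9/24.2 = 0.6157
The server is busy 61.57% of the time.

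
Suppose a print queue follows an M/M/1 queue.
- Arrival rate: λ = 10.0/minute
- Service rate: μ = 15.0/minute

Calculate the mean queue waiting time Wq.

First, compute utilization: ρ = λ/μ = 10.0/15.0 = 0.6667
For M/M/1: Wq = λ/(μ(μ-λ))
Wq = 10.0/(15.0 × (15.0-10.0))
Wq = 10.0/(15.0 × 5.00)
Wq = 0.1333 minutes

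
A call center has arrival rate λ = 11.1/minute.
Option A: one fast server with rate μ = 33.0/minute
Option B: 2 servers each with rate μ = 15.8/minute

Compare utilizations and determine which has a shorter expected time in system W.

Option A: single server μ = 33.0 (M/M/1)
  ρ_A = 11.1/33.0 = 0.3364
  W_A = 1/(μ-λ) = 1/(33.0-11.1) = 1/21.90 = 0.04566

Option B: 2 servers μ = 15.8 (M/M/2)
  ρ_B = λ/(cμ) = 11.1/(2×15.8) = 0.3513
  Offered load a = λ/μ = cρ = 11.1/15.8 = 0.7025
  P₀ = [ Σₙ₌₀^1 aⁿ/n! + a^2/(2!(1-ρ)) ]⁻¹
  Σ = a^0/0! + a^1/1! = 1.0000 + 0.7025 = 1.7025
  a^2/(2!(1-ρ)) = 0.49355/(2 × 0.64873) = 0.3804
  P₀ = 1/(1.7025 + 0.3804) = 0.4801
  Lq = P₀·a^2·ρ / (2!(1-ρ)²) = 0.48009 × 0.49355 × 0.35127 / (2 × 0.42086) = 0.09888
  Wq_B = Lq/λ = 0.098885/11.1 = 0.008909
  W_B = Wq_B + 1/μ = 0.008909 + 0.06329 = 0.07220

Since W_A = 0.04566 < W_B = 0.07220, Option A (single fast server) has the shorter time in system.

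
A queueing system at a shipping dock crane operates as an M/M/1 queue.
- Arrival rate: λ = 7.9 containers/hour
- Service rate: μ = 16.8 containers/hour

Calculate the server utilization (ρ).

Server utilization: ρ = λ/μ
ρ = 7.9/16.8 = 0.4702
The server is busy 47.02% of the time.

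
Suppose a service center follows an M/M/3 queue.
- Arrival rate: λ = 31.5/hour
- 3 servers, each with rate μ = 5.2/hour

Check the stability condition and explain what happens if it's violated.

Stability requires ρ = λ/(cμ) < 1
ρ = 31.5/(3 × 5.2) = 31.5/15.60 = 2.0192
Since 2.0192 ≥ 1, the system is UNSTABLE.
Need c > λ/μ = 31.5/5.2 = 6.06.
Minimum servers needed: c = 7.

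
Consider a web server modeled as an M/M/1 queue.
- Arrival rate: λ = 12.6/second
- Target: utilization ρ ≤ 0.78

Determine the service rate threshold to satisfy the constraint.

ρ = λ/μ, so μ = λ/ρ
μ ≥ 12.6/0.78 = 16.1538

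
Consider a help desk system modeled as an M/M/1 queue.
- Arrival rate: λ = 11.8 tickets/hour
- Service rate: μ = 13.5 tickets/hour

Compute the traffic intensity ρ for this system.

Server utilization: ρ = λ/μ
ρ = 11.8/13.5 = 0.8741
The server is busy 87.41% of the time.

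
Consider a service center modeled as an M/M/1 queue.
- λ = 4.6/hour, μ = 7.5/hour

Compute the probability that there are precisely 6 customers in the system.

ρ = λ/μ = 4.6/7.5 = 0.6133
P(n) = (1-ρ)ρⁿ
P(6) = (1-0.6133) × 0.6133^6
P(6) = 0.3867 × 0.05322
P(6) = 0.02058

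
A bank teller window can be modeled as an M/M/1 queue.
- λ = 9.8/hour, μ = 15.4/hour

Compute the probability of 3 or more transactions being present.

ρ = λ/μ = 9.8/15.4 = 0.6364
P(N ≥ n) = ρⁿ
P(N ≥ 3) = 0.6364^3
P(N ≥ 3) = 0.2577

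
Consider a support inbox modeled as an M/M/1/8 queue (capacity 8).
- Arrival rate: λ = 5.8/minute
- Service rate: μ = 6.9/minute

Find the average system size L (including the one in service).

ρ = λ/μ = 5.8/6.9 = 0.84058
P₀ = (1-ρ)/(1-ρ^(K+1)) = (1-0.84058)/(1-0.84058^9) = 0.15942/0.79049 = 0.2017
P_K = P₀×ρ^K = 0.20167 × 0.84058^8 = 0.20167 × 0.24925 = 0.05027
L = ρ[1 - (K+1)ρ^K + Kρ^(K+1)] / [(1-ρ)(1-ρ^(K+1))]
L = 0.84058 × (1 - 9×0.2492484 + 8×0.2095132) / ((1 - 0.84058) × (1 - 0.2095132)) = 2.8873 emails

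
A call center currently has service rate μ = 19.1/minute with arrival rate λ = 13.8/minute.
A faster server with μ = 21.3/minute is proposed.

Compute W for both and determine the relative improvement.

System 1: ρ₁ = 13.8/19.1 = 0.7225, W₁ = 1/(19.1-13.8) = 0.188679
System 2: ρ₂ = 13.8/21.3 = 0.6479, W₂ = 1/(21.3-13.8) = 0.133333
Improvement: (W₁-W₂)/W₁ = (0.188679-0.133333)/0.188679 = 29.33%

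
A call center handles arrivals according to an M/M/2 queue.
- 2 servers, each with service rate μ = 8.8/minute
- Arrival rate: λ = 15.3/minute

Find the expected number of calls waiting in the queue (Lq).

Traffic intensity: ρ = λ/(cμ) = 15.3/(2×8.8) = 0.8693
Since ρ = 0.8693 < 1, system is stable.
Offered load a = λ/μ = cρ = 15.3/8.8 = 1.7386
P₀ = [ Σₙ₌₀^1 aⁿ/n! + a^2/(2!(1-ρ)) ]⁻¹
Σ = a^0/0! + a^1/1! = 1.0000 + 1.7386 = 2.7386
a^2/(2!(1-ρ)) = 3.02286/(2 × 0.130682) = 11.5657
P₀ = 1/(2.7386 + 11.5657) = 0.06991
Lq = P₀·a^2·ρ / (2!(1-ρ)²) = 0.069909 × 3.0229 × 0.86932 / (2 × 0.017078) = 5.3786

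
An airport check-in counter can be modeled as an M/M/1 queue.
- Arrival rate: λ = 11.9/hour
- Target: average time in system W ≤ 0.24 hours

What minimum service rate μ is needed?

For M/M/1: W = 1/(μ-λ)
Need W ≤ 0.24, so 1/(μ-λ) ≤ 0.24
μ - λ ≥ 1/0.24 = 4.1667
μ ≥ 11.9 + 4.1667 = 16.0667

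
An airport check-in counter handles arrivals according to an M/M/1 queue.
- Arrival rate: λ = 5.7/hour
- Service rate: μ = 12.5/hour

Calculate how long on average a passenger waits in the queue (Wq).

First, compute utilization: ρ = λ/μ = 5.7/12.5 = 0.4560
For M/M/1: Wq = λ/(μ(μ-λ))
Wq = 5.7/(12.5 × (12.5-5.7))
Wq = 5.7/(12.5 × 6.80)
Wq = 0.06706 hours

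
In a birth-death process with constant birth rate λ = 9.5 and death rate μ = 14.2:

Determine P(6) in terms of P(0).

For constant rates: P(n)/P(0) = (λ/μ)^n
P(6)/P(0) = (9.5/14.2)^6 = 0.66901^6 = 0.08966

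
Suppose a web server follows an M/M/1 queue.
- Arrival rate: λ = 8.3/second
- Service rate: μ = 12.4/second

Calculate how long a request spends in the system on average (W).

First, compute utilization: ρ = λ/μ = 8.3/12.4 = 0.6694
For M/M/1: W = 1/(μ-λ)
W = 1/(12.4-8.3) = 1/4.10
W = 0.2439 seconds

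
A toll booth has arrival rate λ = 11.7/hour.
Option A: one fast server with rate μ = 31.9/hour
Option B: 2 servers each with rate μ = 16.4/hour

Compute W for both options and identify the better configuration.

Option A: single server μ = 31.9 (M/M/1)
  ρ_A = 11.7/31.9 = 0.3668
  W_A = 1/(μ-λ) = 1/(31.9-11.7) = 1/20.20 = 0.04950

Option B: 2 servers μ = 16.4 (M/M/2)
  ρ_B = λ/(cμ) = 11.7/(2×16.4) = 0.3567
  Offered load a = λ/μ = cρ = 11.7/16.4 = 0.7134
  P₀ = [ Σₙ₌₀^1 aⁿ/n! + a^2/(2!(1-ρ)) ]⁻¹
  Σ = a^0/0! + a^1/1! = 1.0000 + 0.7134 = 1.7134
  a^2/(2!(1-ρ)) = 0.5090/(2 × 0.6433) = 0.3956
  P₀ = 1/(1.7134 + 0.3956) = 0.4742
  Lq = P₀·a^2·ρ / (2!(1-ρ)²) = 0.4742 × 0.5090 × 0.3567 / (2 × 0.4138) = 0.1040
  Wq_B = Lq/λ = 0.10401/11.7 = 0.008890
  W_B = Wq_B + 1/μ = 0.008890 + 0.06098 = 0.06987

Since W_A = 0.04950 < W_B = 0.06987, Option A (single fast server) has the shorter time in system.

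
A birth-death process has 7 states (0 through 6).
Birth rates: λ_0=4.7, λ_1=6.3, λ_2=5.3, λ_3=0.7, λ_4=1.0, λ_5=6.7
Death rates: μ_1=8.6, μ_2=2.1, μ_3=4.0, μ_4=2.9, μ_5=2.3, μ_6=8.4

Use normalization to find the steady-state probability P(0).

Ratios P(n)/P(0) = (λ₀···λₙ₋₁)/(μ₁···μₙ):
P(1)/P(0) = (4.7)/(8.6) = 0.5465
P(2)/P(0) = (4.7×6.3)/(8.6×2.1) = 1.6395
P(3)/P(0) = (4.7×6.3×5.3)/(8.6×2.1×4.0) = 2.1724
P(4)/P(0) = (4.7×6.3×5.3×0.7)/(8.6×2.1×4.0×2.9) = 0.5244
P(5)/P(0) = (4.7×6.3×5.3×0.7×1.0)/(8.6×2.1×4.0×2.9×2.3) = 0.2280
P(6)/P(0) = (4.7×6.3×5.3×0.7×1.0×6.7)/(8.6×2.1×4.0×2.9×2.3×8.4) = 0.1818

Normalization: ∑ P(n) = 1
P(0) × (1.0000 + 0.5465 + 1.6395 + 2.1724 + 0.5244 + 0.2280 + 0.1818) = 1
P(0) × 6.2926 = 1
P(0) = 1/6.2926 = 0.1589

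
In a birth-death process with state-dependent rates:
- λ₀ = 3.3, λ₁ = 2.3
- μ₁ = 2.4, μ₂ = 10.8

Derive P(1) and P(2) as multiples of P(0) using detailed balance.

Balance equations:
State 0: λ₀P₀ = μ₁P₁ → P₁ = (λ₀/μ₁)P₀ = (3.3/2.4)P₀ = 1.3750P₀
State 1: P₂ = (λ₀λ₁)/(μ₁μ₂)P₀ = (3.3×2.3)/(2.4×10.8)P₀ = 0.2928P₀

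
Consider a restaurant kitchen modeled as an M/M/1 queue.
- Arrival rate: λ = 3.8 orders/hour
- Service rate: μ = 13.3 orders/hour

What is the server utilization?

Server utilization: ρ = λ/μ
ρ = 3.8/13.3 = 0.2857
The server is busy 28.57% of the time.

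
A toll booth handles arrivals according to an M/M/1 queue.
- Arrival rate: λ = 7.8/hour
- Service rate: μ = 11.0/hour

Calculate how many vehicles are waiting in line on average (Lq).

ρ = λ/μ = 7.8/11.0 = 0.7091
For M/M/1: Lq = λ²/(μ(μ-λ))
Lq = 60.84/(11.0 × 3.20)
Lq = 1.7284 vehicles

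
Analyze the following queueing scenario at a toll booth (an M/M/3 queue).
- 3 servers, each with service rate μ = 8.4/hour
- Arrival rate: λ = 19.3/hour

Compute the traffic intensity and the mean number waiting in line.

Traffic intensity: ρ = λ/(cμ) = 19.3/(3×8.4) = 0.7659
Since ρ = 0.7659 < 1, system is stable.
Offered load a = λ/μ = cρ = 19.3/8.4 = 2.2976
P₀ = [ Σₙ₌₀^2 aⁿ/n! + a^3/(3!(1-ρ)) ]⁻¹
Σ = a^0/0! + a^1/1! + a^2/2! = 1.0000 + 2.2976 + 2.6395 = 5.9371
a^3/(3!(1-ρ)) = 12.1293/(6 × 0.234127) = 8.6344
P₀ = 1/(5.9371 + 8.6344) = 0.06863
Lq = P₀·a^3·ρ / (3!(1-ρ)²) = 0.06863 × 12.1293 × 0.7659 / (6 × 0.05482) = 1.9383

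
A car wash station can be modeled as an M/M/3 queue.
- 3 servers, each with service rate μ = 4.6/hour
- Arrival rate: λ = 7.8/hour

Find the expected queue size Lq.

Traffic intensity: ρ = λ/(cμ) = 7.8/(3×4.6) = 0.5652
Since ρ = 0.5652 < 1, system is stable.
Offered load a = λ/μ = cρ = 7.8/4.6 = 1.6957
P₀ = [ Σₙ₌₀^2 aⁿ/n! + a^3/(3!(1-ρ)) ]⁻¹
Σ = a^0/0! + a^1/1! + a^2/2! = 1.0000 + 1.6957 + 1.4376 = 4.1333
a^3/(3!(1-ρ)) = 4.8754/(6 × 0.43478) = 1.8689
P₀ = 1/(4.1333 + 1.8689) = 0.1666
Lq = P₀·a^3·ρ / (3!(1-ρ)²) = 0.1666 × 4.8754 × 0.5652 / (6 × 0.1890) = 0.4048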